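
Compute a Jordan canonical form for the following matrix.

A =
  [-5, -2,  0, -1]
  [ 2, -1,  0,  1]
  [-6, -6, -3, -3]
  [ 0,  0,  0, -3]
J_2(-3) ⊕ J_1(-3) ⊕ J_1(-3)

The characteristic polynomial is
  det(x·I − A) = x^4 + 12*x^3 + 54*x^2 + 108*x + 81 = (x + 3)^4

Eigenvalues and multiplicities (the geometric multiplicity of λ is n − rank(A − λI), which equals the number of Jordan blocks for λ):
  λ = -3: algebraic multiplicity = 4, geometric multiplicity = 3

Determining the block sizes for each eigenvalue:
  λ = -3: 3 blocks summing to 4 forces exactly one block of size 2 and the rest size 1 → block sizes [2, 1, 1]

Assembling the blocks gives a Jordan form
J =
  [-3,  1,  0,  0]
  [ 0, -3,  0,  0]
  [ 0,  0, -3,  0]
  [ 0,  0,  0, -3]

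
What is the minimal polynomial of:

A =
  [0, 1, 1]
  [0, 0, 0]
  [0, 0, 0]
x^2

The characteristic polynomial is χ_A(x) = x^3, so the eigenvalues are known. The minimal polynomial is
  m_A(x) = Π_λ (x − λ)^{k_λ}
where k_λ is the size of the *largest* Jordan block for λ (equivalently, the smallest k with (A − λI)^k v = 0 for every generalised eigenvector v of λ).

  λ = 0: largest Jordan block has size 2, contributing (x − 0)^2

So m_A(x) = x^2 = x^2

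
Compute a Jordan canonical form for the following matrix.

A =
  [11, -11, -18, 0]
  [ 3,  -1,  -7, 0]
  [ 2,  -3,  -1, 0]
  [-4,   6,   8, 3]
J_3(3) ⊕ J_1(3)

The characteristic polynomial is
  det(x·I − A) = x^4 - 12*x^3 + 54*x^2 - 108*x + 81 = (x - 3)^4

Eigenvalues and multiplicities (the geometric multiplicity of λ is n − rank(A − λI), which equals the number of Jordan blocks for λ):
  λ = 3: algebraic multiplicity = 4, geometric multiplicity = 2

Determining the block sizes for each eigenvalue:
  λ = 3: with am = 4 and gm = 2, the partition is not yet determined (e.g. several partitions of 4 into 2 parts exist). Let N = A − (3)·I. Computing rank(N^1) = 2, rank(N^2) = 1, rank(N^3) = 0; the number of blocks of size ≥ j is rank(N^{j−1}) − rank(N^j), giving [2, 1, 1]. So we have 1 block(s) of size 3, 1 block(s) of size 1 → block sizes [3, 1]

Assembling the blocks gives a Jordan form
J =
  [3, 1, 0, 0]
  [0, 3, 1, 0]
  [0, 0, 3, 0]
  [0, 0, 0, 3]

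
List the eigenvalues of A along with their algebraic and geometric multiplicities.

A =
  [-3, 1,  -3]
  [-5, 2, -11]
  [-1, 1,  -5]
λ = -2: alg = 3, geom = 1

Step 1 — factor the characteristic polynomial to read off the algebraic multiplicities:
  χ_A(x) = (x + 2)^3

Step 2 — compute geometric multiplicities via the rank-nullity identity g(λ) = n − rank(A − λI):
  rank(A − (-2)·I) = 2, so dim ker(A − (-2)·I) = n − 2 = 1

Summary:
  λ = -2: algebraic multiplicity = 3, geometric multiplicity = 1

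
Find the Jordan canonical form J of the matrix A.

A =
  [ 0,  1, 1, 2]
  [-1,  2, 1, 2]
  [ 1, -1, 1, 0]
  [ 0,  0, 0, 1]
J_3(1) ⊕ J_1(1)

The characteristic polynomial is
  det(x·I − A) = x^4 - 4*x^3 + 6*x^2 - 4*x + 1 = (x - 1)^4

Eigenvalues and multiplicities (the geometric multiplicity of λ is n − rank(A − λI), which equals the number of Jordan blocks for λ):
  λ = 1: algebraic multiplicity = 4, geometric multiplicity = 2

Determining the block sizes for each eigenvalue:
  λ = 1: with am = 4 and gm = 2, the partition is not yet determined (e.g. several partitions of 4 into 2 parts exist). Let N = A − (1)·I. Computing rank(N^1) = 2, rank(N^2) = 1, rank(N^3) = 0; the number of blocks of size ≥ j is rank(N^{j−1}) − rank(N^j), giving [2, 1, 1]. So we have 1 block(s) of size 3, 1 block(s) of size 1 → block sizes [3, 1]

Assembling the blocks gives a Jordan form
J =
  [1, 1, 0, 0]
  [0, 1, 1, 0]
  [0, 0, 1, 0]
  [0, 0, 0, 1]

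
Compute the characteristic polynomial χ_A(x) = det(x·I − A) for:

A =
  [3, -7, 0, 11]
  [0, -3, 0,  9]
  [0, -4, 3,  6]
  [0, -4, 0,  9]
x^4 - 12*x^3 + 54*x^2 - 108*x + 81

Expanding det(x·I − A) (e.g. by cofactor expansion or by noting that A is similar to its Jordan form J, which has the same characteristic polynomial as A) gives
  χ_A(x) = x^4 - 12*x^3 + 54*x^2 - 108*x + 81
which factors as (x - 3)^4. The eigenvalues (with algebraic multiplicities) are λ = 3 with multiplicity 4.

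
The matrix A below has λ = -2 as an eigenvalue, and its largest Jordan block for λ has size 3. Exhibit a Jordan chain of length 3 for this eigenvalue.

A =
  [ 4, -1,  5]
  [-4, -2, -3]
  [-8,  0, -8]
A Jordan chain for λ = -2 of length 3:
v_1 = (-6, 4, 8)ᵀ
v_2 = (-1, 0, 0)ᵀ
v_3 = (0, 1, 0)ᵀ

Let N = A − (-2)·I. We want v_3 with N^3 v_3 = 0 but N^2 v_3 ≠ 0; then v_{j-1} := N · v_j for j = 3, …, 2.

Pick v_3 = (0, 1, 0)ᵀ.
Then v_2 = N · v_3 = (-1, 0, 0)ᵀ.
Then v_1 = N · v_2 = (-6, 4, 8)ᵀ.

Sanity check: (A − (-2)·I) v_1 = (0, 0, 0)ᵀ = 0. ✓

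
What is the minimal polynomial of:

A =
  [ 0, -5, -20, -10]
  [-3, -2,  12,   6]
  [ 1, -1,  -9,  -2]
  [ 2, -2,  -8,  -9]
x^2 + 10*x + 25

The characteristic polynomial is χ_A(x) = (x + 5)^4, so the eigenvalues are known. The minimal polynomial is
  m_A(x) = Π_λ (x − λ)^{k_λ}
where k_λ is the size of the *largest* Jordan block for λ (equivalently, the smallest k with (A − λI)^k v = 0 for every generalised eigenvector v of λ).

  λ = -5: largest Jordan block has size 2, contributing (x + 5)^2

So m_A(x) = (x + 5)^2 = x^2 + 10*x + 25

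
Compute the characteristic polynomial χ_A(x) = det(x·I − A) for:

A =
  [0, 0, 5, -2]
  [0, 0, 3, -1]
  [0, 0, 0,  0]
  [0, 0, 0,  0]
x^4

Expanding det(x·I − A) (e.g. by cofactor expansion or by noting that A is similar to its Jordan form J, which has the same characteristic polynomial as A) gives
  χ_A(x) = x^4
which factors as x^4. The eigenvalues (with algebraic multiplicities) are λ = 0 with multiplicity 4.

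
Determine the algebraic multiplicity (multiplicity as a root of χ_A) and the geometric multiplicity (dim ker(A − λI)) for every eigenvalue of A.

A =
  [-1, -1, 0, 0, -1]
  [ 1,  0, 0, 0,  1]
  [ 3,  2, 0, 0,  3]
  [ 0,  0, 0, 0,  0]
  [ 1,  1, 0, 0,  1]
λ = 0: alg = 5, geom = 3

Step 1 — factor the characteristic polynomial to read off the algebraic multiplicities:
  χ_A(x) = x^5

Step 2 — compute geometric multiplicities via the rank-nullity identity g(λ) = n − rank(A − λI):
  rank(A − (0)·I) = 2, so dim ker(A − (0)·I) = n − 2 = 3

Summary:
  λ = 0: algebraic multiplicity = 5, geometric multiplicity = 3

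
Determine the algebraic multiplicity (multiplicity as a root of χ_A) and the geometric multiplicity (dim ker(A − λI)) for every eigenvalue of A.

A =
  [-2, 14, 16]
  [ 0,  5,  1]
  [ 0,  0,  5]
λ = -2: alg = 1, geom = 1; λ = 5: alg = 2, geom = 1

Step 1 — factor the characteristic polynomial to read off the algebraic multiplicities:
  χ_A(x) = (x - 5)^2*(x + 2)

Step 2 — compute geometric multiplicities via the rank-nullity identity g(λ) = n − rank(A − λI):
  rank(A − (-2)·I) = 2, so dim ker(A − (-2)·I) = n − 2 = 1
  rank(A − (5)·I) = 2, so dim ker(A − (5)·I) = n − 2 = 1

Summary:
  λ = -2: algebraic multiplicity = 1, geometric multiplicity = 1
  λ = 5: algebraic multiplicity = 2, geometric multiplicity = 1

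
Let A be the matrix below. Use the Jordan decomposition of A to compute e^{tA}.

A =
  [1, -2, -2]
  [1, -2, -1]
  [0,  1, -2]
e^{tA} =
  [t^2*exp(-t) + 2*t*exp(-t) + exp(-t), -2*t^2*exp(-t) - 2*t*exp(-t), -2*t*exp(-t)]
  [t^2*exp(-t)/2 + t*exp(-t), -t^2*exp(-t) - t*exp(-t) + exp(-t), -t*exp(-t)]
  [t^2*exp(-t)/2, -t^2*exp(-t) + t*exp(-t), -t*exp(-t) + exp(-t)]

Strategy: write A = P · J · P⁻¹ where J is a Jordan canonical form, so e^{tA} = P · e^{tJ} · P⁻¹, and e^{tJ} can be computed block-by-block.

A has Jordan form
J =
  [-1,  1,  0]
  [ 0, -1,  1]
  [ 0,  0, -1]
(up to reordering of blocks).

Per-block formulas:
  For a 3×3 Jordan block J_3(-1): exp(t · J_3(-1)) = e^(-1t)·(I + t·N + (t^2/2)·N^2), where N is the 3×3 nilpotent shift.

After assembling e^{tJ} and conjugating by P, we get:

e^{tA} =
  [t^2*exp(-t) + 2*t*exp(-t) + exp(-t), -2*t^2*exp(-t) - 2*t*exp(-t), -2*t*exp(-t)]
  [t^2*exp(-t)/2 + t*exp(-t), -t^2*exp(-t) - t*exp(-t) + exp(-t), -t*exp(-t)]
  [t^2*exp(-t)/2, -t^2*exp(-t) + t*exp(-t), -t*exp(-t) + exp(-t)]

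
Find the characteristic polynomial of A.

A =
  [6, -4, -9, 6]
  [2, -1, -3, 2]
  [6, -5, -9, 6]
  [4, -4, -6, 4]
x^4

Expanding det(x·I − A) (e.g. by cofactor expansion or by noting that A is similar to its Jordan form J, which has the same characteristic polynomial as A) gives
  χ_A(x) = x^4
which factors as x^4. The eigenvalues (with algebraic multiplicities) are λ = 0 with multiplicity 4.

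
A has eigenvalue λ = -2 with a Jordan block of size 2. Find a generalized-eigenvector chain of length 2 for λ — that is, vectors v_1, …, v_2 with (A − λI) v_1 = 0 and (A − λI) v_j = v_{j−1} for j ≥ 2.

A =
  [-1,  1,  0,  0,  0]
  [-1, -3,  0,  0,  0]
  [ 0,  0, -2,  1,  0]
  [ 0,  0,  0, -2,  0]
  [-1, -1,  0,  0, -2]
A Jordan chain for λ = -2 of length 2:
v_1 = (1, -1, 0, 0, -1)ᵀ
v_2 = (1, 0, 0, 0, 0)ᵀ

Let N = A − (-2)·I. We want v_2 with N^2 v_2 = 0 but N^1 v_2 ≠ 0; then v_{j-1} := N · v_j for j = 2, …, 2.

Pick v_2 = (1, 0, 0, 0, 0)ᵀ.
Then v_1 = N · v_2 = (1, -1, 0, 0, -1)ᵀ.

Sanity check: (A − (-2)·I) v_1 = (0, 0, 0, 0, 0)ᵀ = 0. ✓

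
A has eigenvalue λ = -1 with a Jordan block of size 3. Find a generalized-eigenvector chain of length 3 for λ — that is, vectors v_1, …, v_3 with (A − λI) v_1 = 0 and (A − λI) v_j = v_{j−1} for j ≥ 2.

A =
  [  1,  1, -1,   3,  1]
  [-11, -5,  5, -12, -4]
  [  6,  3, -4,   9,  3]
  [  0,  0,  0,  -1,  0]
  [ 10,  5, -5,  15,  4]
A Jordan chain for λ = -1 of length 3:
v_1 = (-3, 12, -9, 0, -15)ᵀ
v_2 = (2, -11, 6, 0, 10)ᵀ
v_3 = (1, 0, 0, 0, 0)ᵀ

Let N = A − (-1)·I. We want v_3 with N^3 v_3 = 0 but N^2 v_3 ≠ 0; then v_{j-1} := N · v_j for j = 3, …, 2.

Pick v_3 = (1, 0, 0, 0, 0)ᵀ.
Then v_2 = N · v_3 = (2, -11, 6, 0, 10)ᵀ.
Then v_1 = N · v_2 = (-3, 12, -9, 0, -15)ᵀ.

Sanity check: (A − (-1)·I) v_1 = (0, 0, 0, 0, 0)ᵀ = 0. ✓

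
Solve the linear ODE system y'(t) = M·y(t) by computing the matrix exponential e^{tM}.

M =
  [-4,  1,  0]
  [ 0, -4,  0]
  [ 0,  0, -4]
e^{tM} =
  [exp(-4*t), t*exp(-4*t), 0]
  [0, exp(-4*t), 0]
  [0, 0, exp(-4*t)]

Strategy: write M = P · J · P⁻¹ where J is a Jordan canonical form, so e^{tM} = P · e^{tJ} · P⁻¹, and e^{tJ} can be computed block-by-block.

M has Jordan form
J =
  [-4,  1,  0]
  [ 0, -4,  0]
  [ 0,  0, -4]
(up to reordering of blocks).

Per-block formulas:
  For a 1×1 block at λ = -4: exp(t · [-4]) = [e^(-4t)].
  For a 2×2 Jordan block J_2(-4): exp(t · J_2(-4)) = e^(-4t)·(I + t·N), where N is the 2×2 nilpotent shift.

After assembling e^{tJ} and conjugating by P, we get:

e^{tM} =
  [exp(-4*t), t*exp(-4*t), 0]
  [0, exp(-4*t), 0]
  [0, 0, exp(-4*t)]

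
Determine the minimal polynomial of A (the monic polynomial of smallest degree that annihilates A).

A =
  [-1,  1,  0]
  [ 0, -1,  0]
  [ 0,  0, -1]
x^2 + 2*x + 1

The characteristic polynomial is χ_A(x) = (x + 1)^3, so the eigenvalues are known. The minimal polynomial is
  m_A(x) = Π_λ (x − λ)^{k_λ}
where k_λ is the size of the *largest* Jordan block for λ (equivalently, the smallest k with (A − λI)^k v = 0 for every generalised eigenvector v of λ).

  λ = -1: largest Jordan block has size 2, contributing (x + 1)^2

So m_A(x) = (x + 1)^2 = x^2 + 2*x + 1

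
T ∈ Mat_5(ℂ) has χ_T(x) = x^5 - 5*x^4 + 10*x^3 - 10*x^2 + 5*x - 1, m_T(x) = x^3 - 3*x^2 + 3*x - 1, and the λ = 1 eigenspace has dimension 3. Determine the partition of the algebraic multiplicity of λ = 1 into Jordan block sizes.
Block sizes for λ = 1: [3, 1, 1]

Step 1 — from the characteristic polynomial, algebraic multiplicity of λ = 1 is 5. From dim ker(T − (1)·I) = 3, there are exactly 3 Jordan blocks for λ = 1.
Step 2 — from the minimal polynomial, the factor (x − 1)^3 tells us the largest block for λ = 1 has size 3.
Step 3 — with total size 5, 3 blocks, and largest block 3, the block sizes (in nonincreasing order) are [3, 1, 1].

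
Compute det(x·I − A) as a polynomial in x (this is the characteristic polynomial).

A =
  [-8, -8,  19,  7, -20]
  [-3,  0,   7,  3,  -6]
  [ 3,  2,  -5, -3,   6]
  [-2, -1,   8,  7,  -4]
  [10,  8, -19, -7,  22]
x^5 - 16*x^4 + 97*x^3 - 278*x^2 + 380*x - 200

Expanding det(x·I − A) (e.g. by cofactor expansion or by noting that A is similar to its Jordan form J, which has the same characteristic polynomial as A) gives
  χ_A(x) = x^5 - 16*x^4 + 97*x^3 - 278*x^2 + 380*x - 200
which factors as (x - 5)^2*(x - 2)^3. The eigenvalues (with algebraic multiplicities) are λ = 2 with multiplicity 3, λ = 5 with multiplicity 2.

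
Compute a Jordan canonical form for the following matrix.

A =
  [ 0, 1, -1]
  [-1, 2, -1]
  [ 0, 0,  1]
J_2(1) ⊕ J_1(1)

The characteristic polynomial is
  det(x·I − A) = x^3 - 3*x^2 + 3*x - 1 = (x - 1)^3

Eigenvalues and multiplicities (the geometric multiplicity of λ is n − rank(A − λI), which equals the number of Jordan blocks for λ):
  λ = 1: algebraic multiplicity = 3, geometric multiplicity = 2

Determining the block sizes for each eigenvalue:
  λ = 1: 2 blocks summing to 3 forces exactly one block of size 2 and the rest size 1 → block sizes [2, 1]

Assembling the blocks gives a Jordan form
J =
  [1, 1, 0]
  [0, 1, 0]
  [0, 0, 1]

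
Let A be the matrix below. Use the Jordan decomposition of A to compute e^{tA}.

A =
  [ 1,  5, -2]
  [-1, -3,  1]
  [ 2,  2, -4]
e^{tA} =
  [3*t*exp(-2*t) + exp(-2*t), 3*t^2*exp(-2*t) + 5*t*exp(-2*t), 3*t^2*exp(-2*t)/2 - 2*t*exp(-2*t)]
  [-t*exp(-2*t), -t^2*exp(-2*t) - t*exp(-2*t) + exp(-2*t), -t^2*exp(-2*t)/2 + t*exp(-2*t)]
  [2*t*exp(-2*t), 2*t^2*exp(-2*t) + 2*t*exp(-2*t), t^2*exp(-2*t) - 2*t*exp(-2*t) + exp(-2*t)]

Strategy: write A = P · J · P⁻¹ where J is a Jordan canonical form, so e^{tA} = P · e^{tJ} · P⁻¹, and e^{tJ} can be computed block-by-block.

A has Jordan form
J =
  [-2,  1,  0]
  [ 0, -2,  1]
  [ 0,  0, -2]
(up to reordering of blocks).

Per-block formulas:
  For a 3×3 Jordan block J_3(-2): exp(t · J_3(-2)) = e^(-2t)·(I + t·N + (t^2/2)·N^2), where N is the 3×3 nilpotent shift.

After assembling e^{tJ} and conjugating by P, we get:

e^{tA} =
  [3*t*exp(-2*t) + exp(-2*t), 3*t^2*exp(-2*t) + 5*t*exp(-2*t), 3*t^2*exp(-2*t)/2 - 2*t*exp(-2*t)]
  [-t*exp(-2*t), -t^2*exp(-2*t) - t*exp(-2*t) + exp(-2*t), -t^2*exp(-2*t)/2 + t*exp(-2*t)]
  [2*t*exp(-2*t), 2*t^2*exp(-2*t) + 2*t*exp(-2*t), t^2*exp(-2*t) - 2*t*exp(-2*t) + exp(-2*t)]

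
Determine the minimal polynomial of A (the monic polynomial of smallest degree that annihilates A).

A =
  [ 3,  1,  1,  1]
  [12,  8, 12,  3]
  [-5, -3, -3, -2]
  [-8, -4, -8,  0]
x^2 - 4*x + 4

The characteristic polynomial is χ_A(x) = (x - 2)^4, so the eigenvalues are known. The minimal polynomial is
  m_A(x) = Π_λ (x − λ)^{k_λ}
where k_λ is the size of the *largest* Jordan block for λ (equivalently, the smallest k with (A − λI)^k v = 0 for every generalised eigenvector v of λ).

  λ = 2: largest Jordan block has size 2, contributing (x − 2)^2

So m_A(x) = (x - 2)^2 = x^2 - 4*x + 4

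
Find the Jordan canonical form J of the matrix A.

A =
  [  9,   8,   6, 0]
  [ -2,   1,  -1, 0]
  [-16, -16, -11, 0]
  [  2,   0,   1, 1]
J_1(-3) ⊕ J_2(1) ⊕ J_1(1)

The characteristic polynomial is
  det(x·I − A) = x^4 - 6*x^2 + 8*x - 3 = (x - 1)^3*(x + 3)

Eigenvalues and multiplicities (the geometric multiplicity of λ is n − rank(A − λI), which equals the number of Jordan blocks for λ):
  λ = -3: algebraic multiplicity = 1, geometric multiplicity = 1
  λ = 1: algebraic multiplicity = 3, geometric multiplicity = 2

Determining the block sizes for each eigenvalue:
  λ = -3: one block (gm = 1), so the single block has size am = 1 → block sizes [1]
  λ = 1: 2 blocks summing to 3 forces exactly one block of size 2 and the rest size 1 → block sizes [2, 1]

Assembling the blocks gives a Jordan form
J =
  [-3, 0, 0, 0]
  [ 0, 1, 1, 0]
  [ 0, 0, 1, 0]
  [ 0, 0, 0, 1]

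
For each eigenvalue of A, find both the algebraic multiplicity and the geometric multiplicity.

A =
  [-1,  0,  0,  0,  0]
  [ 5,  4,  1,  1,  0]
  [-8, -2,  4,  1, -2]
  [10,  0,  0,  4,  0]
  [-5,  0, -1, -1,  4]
λ = -1: alg = 1, geom = 1; λ = 4: alg = 4, geom = 2

Step 1 — factor the characteristic polynomial to read off the algebraic multiplicities:
  χ_A(x) = (x - 4)^4*(x + 1)

Step 2 — compute geometric multiplicities via the rank-nullity identity g(λ) = n − rank(A − λI):
  rank(A − (-1)·I) = 4, so dim ker(A − (-1)·I) = n − 4 = 1
  rank(A − (4)·I) = 3, so dim ker(A − (4)·I) = n − 3 = 2

Summary:
  λ = -1: algebraic multiplicity = 1, geometric multiplicity = 1
  λ = 4: algebraic multiplicity = 4, geometric multiplicity = 2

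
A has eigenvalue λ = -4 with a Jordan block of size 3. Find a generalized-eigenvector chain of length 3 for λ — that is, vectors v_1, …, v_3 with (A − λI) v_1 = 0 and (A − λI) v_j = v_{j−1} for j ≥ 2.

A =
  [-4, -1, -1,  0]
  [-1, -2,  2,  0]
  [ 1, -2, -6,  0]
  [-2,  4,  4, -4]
A Jordan chain for λ = -4 of length 3:
v_1 = (0, 1, -1, 2)ᵀ
v_2 = (-1, 2, -2, 4)ᵀ
v_3 = (0, 1, 0, 0)ᵀ

Let N = A − (-4)·I. We want v_3 with N^3 v_3 = 0 but N^2 v_3 ≠ 0; then v_{j-1} := N · v_j for j = 3, …, 2.

Pick v_3 = (0, 1, 0, 0)ᵀ.
Then v_2 = N · v_3 = (-1, 2, -2, 4)ᵀ.
Then v_1 = N · v_2 = (0, 1, -1, 2)ᵀ.

Sanity check: (A − (-4)·I) v_1 = (0, 0, 0, 0)ᵀ = 0. ✓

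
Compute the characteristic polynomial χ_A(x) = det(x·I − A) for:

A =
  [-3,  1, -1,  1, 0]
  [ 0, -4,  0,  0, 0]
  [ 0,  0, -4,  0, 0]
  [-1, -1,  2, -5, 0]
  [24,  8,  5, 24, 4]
x^5 + 12*x^4 + 32*x^3 - 128*x^2 - 768*x - 1024

Expanding det(x·I − A) (e.g. by cofactor expansion or by noting that A is similar to its Jordan form J, which has the same characteristic polynomial as A) gives
  χ_A(x) = x^5 + 12*x^4 + 32*x^3 - 128*x^2 - 768*x - 1024
which factors as (x - 4)*(x + 4)^4. The eigenvalues (with algebraic multiplicities) are λ = -4 with multiplicity 4, λ = 4 with multiplicity 1.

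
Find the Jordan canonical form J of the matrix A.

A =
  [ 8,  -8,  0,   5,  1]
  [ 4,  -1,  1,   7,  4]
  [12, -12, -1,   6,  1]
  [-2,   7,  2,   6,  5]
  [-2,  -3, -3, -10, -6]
J_3(0) ⊕ J_2(3)

The characteristic polynomial is
  det(x·I − A) = x^5 - 6*x^4 + 9*x^3 = x^3*(x - 3)^2

Eigenvalues and multiplicities (the geometric multiplicity of λ is n − rank(A − λI), which equals the number of Jordan blocks for λ):
  λ = 0: algebraic multiplicity = 3, geometric multiplicity = 1
  λ = 3: algebraic multiplicity = 2, geometric multiplicity = 1

Determining the block sizes for each eigenvalue:
  λ = 0: one block (gm = 1), so the single block has size am = 3 → block sizes [3]
  λ = 3: one block (gm = 1), so the single block has size am = 2 → block sizes [2]

Assembling the blocks gives a Jordan form
J =
  [0, 1, 0, 0, 0]
  [0, 0, 1, 0, 0]
  [0, 0, 0, 0, 0]
  [0, 0, 0, 3, 1]
  [0, 0, 0, 0, 3]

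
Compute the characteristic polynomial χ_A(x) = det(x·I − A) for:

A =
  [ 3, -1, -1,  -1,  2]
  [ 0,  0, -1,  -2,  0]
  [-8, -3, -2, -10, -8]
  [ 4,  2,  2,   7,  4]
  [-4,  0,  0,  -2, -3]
x^5 - 5*x^4 + 10*x^3 - 10*x^2 + 5*x - 1

Expanding det(x·I − A) (e.g. by cofactor expansion or by noting that A is similar to its Jordan form J, which has the same characteristic polynomial as A) gives
  χ_A(x) = x^5 - 5*x^4 + 10*x^3 - 10*x^2 + 5*x - 1
which factors as (x - 1)^5. The eigenvalues (with algebraic multiplicities) are λ = 1 with multiplicity 5.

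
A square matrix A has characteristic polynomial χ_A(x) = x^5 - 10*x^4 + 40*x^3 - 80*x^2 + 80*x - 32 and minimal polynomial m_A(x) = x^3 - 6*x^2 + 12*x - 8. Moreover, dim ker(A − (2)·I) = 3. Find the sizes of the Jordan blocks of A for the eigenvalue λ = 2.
Block sizes for λ = 2: [3, 1, 1]

Step 1 — from the characteristic polynomial, algebraic multiplicity of λ = 2 is 5. From dim ker(A − (2)·I) = 3, there are exactly 3 Jordan blocks for λ = 2.
Step 2 — from the minimal polynomial, the factor (x − 2)^3 tells us the largest block for λ = 2 has size 3.
Step 3 — with total size 5, 3 blocks, and largest block 3, the block sizes (in nonincreasing order) are [3, 1, 1].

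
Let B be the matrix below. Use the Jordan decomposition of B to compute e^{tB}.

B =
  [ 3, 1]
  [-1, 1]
e^{tB} =
  [t*exp(2*t) + exp(2*t), t*exp(2*t)]
  [-t*exp(2*t), -t*exp(2*t) + exp(2*t)]

Strategy: write B = P · J · P⁻¹ where J is a Jordan canonical form, so e^{tB} = P · e^{tJ} · P⁻¹, and e^{tJ} can be computed block-by-block.

B has Jordan form
J =
  [2, 1]
  [0, 2]
(up to reordering of blocks).

Per-block formulas:
  For a 2×2 Jordan block J_2(2): exp(t · J_2(2)) = e^(2t)·(I + t·N), where N is the 2×2 nilpotent shift.

After assembling e^{tJ} and conjugating by P, we get:

e^{tB} =
  [t*exp(2*t) + exp(2*t), t*exp(2*t)]
  [-t*exp(2*t), -t*exp(2*t) + exp(2*t)]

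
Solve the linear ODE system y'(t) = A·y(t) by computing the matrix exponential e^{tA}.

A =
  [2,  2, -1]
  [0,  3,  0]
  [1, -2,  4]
e^{tA} =
  [-t*exp(3*t) + exp(3*t), 2*t*exp(3*t), -t*exp(3*t)]
  [0, exp(3*t), 0]
  [t*exp(3*t), -2*t*exp(3*t), t*exp(3*t) + exp(3*t)]

Strategy: write A = P · J · P⁻¹ where J is a Jordan canonical form, so e^{tA} = P · e^{tJ} · P⁻¹, and e^{tJ} can be computed block-by-block.

A has Jordan form
J =
  [3, 1, 0]
  [0, 3, 0]
  [0, 0, 3]
(up to reordering of blocks).

Per-block formulas:
  For a 1×1 block at λ = 3: exp(t · [3]) = [e^(3t)].
  For a 2×2 Jordan block J_2(3): exp(t · J_2(3)) = e^(3t)·(I + t·N), where N is the 2×2 nilpotent shift.

After assembling e^{tJ} and conjugating by P, we get:

e^{tA} =
  [-t*exp(3*t) + exp(3*t), 2*t*exp(3*t), -t*exp(3*t)]
  [0, exp(3*t), 0]
  [t*exp(3*t), -2*t*exp(3*t), t*exp(3*t) + exp(3*t)]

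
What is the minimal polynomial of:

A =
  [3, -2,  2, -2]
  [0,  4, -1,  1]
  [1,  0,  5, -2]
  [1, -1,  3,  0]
x^2 - 6*x + 9

The characteristic polynomial is χ_A(x) = (x - 3)^4, so the eigenvalues are known. The minimal polynomial is
  m_A(x) = Π_λ (x − λ)^{k_λ}
where k_λ is the size of the *largest* Jordan block for λ (equivalently, the smallest k with (A − λI)^k v = 0 for every generalised eigenvector v of λ).

  λ = 3: largest Jordan block has size 2, contributing (x − 3)^2

So m_A(x) = (x - 3)^2 = x^2 - 6*x + 9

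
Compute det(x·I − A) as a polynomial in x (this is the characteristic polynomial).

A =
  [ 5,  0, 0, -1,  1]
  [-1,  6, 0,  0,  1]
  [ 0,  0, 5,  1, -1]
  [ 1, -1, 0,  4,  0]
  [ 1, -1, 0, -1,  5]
x^5 - 25*x^4 + 250*x^3 - 1250*x^2 + 3125*x - 3125

Expanding det(x·I − A) (e.g. by cofactor expansion or by noting that A is similar to its Jordan form J, which has the same characteristic polynomial as A) gives
  χ_A(x) = x^5 - 25*x^4 + 250*x^3 - 1250*x^2 + 3125*x - 3125
which factors as (x - 5)^5. The eigenvalues (with algebraic multiplicities) are λ = 5 with multiplicity 5.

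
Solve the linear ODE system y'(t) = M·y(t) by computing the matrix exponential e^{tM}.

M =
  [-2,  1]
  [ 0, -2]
e^{tM} =
  [exp(-2*t), t*exp(-2*t)]
  [0, exp(-2*t)]

Strategy: write M = P · J · P⁻¹ where J is a Jordan canonical form, so e^{tM} = P · e^{tJ} · P⁻¹, and e^{tJ} can be computed block-by-block.

M has Jordan form
J =
  [-2,  1]
  [ 0, -2]
(up to reordering of blocks).

Per-block formulas:
  For a 2×2 Jordan block J_2(-2): exp(t · J_2(-2)) = e^(-2t)·(I + t·N), where N is the 2×2 nilpotent shift.

After assembling e^{tJ} and conjugating by P, we get:

e^{tM} =
  [exp(-2*t), t*exp(-2*t)]
  [0, exp(-2*t)]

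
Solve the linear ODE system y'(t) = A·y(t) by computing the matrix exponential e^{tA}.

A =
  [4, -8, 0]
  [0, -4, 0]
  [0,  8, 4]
e^{tA} =
  [exp(4*t), -exp(4*t) + exp(-4*t), 0]
  [0, exp(-4*t), 0]
  [0, exp(4*t) - exp(-4*t), exp(4*t)]

Strategy: write A = P · J · P⁻¹ where J is a Jordan canonical form, so e^{tA} = P · e^{tJ} · P⁻¹, and e^{tJ} can be computed block-by-block.

A has Jordan form
J =
  [-4, 0, 0]
  [ 0, 4, 0]
  [ 0, 0, 4]
(up to reordering of blocks).

Per-block formulas:
  For a 1×1 block at λ = 4: exp(t · [4]) = [e^(4t)].
  For a 1×1 block at λ = -4: exp(t · [-4]) = [e^(-4t)].

After assembling e^{tJ} and conjugating by P, we get:

e^{tA} =
  [exp(4*t), -exp(4*t) + exp(-4*t), 0]
  [0, exp(-4*t), 0]
  [0, exp(4*t) - exp(-4*t), exp(4*t)]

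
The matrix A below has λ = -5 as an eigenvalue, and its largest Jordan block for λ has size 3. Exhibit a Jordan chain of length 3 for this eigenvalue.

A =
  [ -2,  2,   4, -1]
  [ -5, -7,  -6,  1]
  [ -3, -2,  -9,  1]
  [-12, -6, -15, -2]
A Jordan chain for λ = -5 of length 3:
v_1 = (-1, 1, 1, 3)ᵀ
v_2 = (3, -5, -3, -12)ᵀ
v_3 = (1, 0, 0, 0)ᵀ

Let N = A − (-5)·I. We want v_3 with N^3 v_3 = 0 but N^2 v_3 ≠ 0; then v_{j-1} := N · v_j for j = 3, …, 2.

Pick v_3 = (1, 0, 0, 0)ᵀ.
Then v_2 = N · v_3 = (3, -5, -3, -12)ᵀ.
Then v_1 = N · v_2 = (-1, 1, 1, 3)ᵀ.

Sanity check: (A − (-5)·I) v_1 = (0, 0, 0, 0)ᵀ = 0. ✓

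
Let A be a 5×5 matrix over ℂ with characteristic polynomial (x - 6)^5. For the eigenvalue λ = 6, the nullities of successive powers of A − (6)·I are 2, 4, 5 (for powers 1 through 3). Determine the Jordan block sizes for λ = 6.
Block sizes for λ = 6: [3, 2]

From the dimensions of kernels of powers, the number of Jordan blocks of size at least j is d_j − d_{j−1} where d_j = dim ker(N^j) (with d_0 = 0). Computing the differences gives [2, 2, 1].
The number of blocks of size exactly k is (#blocks of size ≥ k) − (#blocks of size ≥ k + 1), so the partition is: 1 block(s) of size 2, 1 block(s) of size 3.
In nonincreasing order the block sizes are [3, 2].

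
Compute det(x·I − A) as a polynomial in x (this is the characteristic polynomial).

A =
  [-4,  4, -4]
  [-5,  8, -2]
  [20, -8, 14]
x^3 - 18*x^2 + 108*x - 216

Expanding det(x·I − A) (e.g. by cofactor expansion or by noting that A is similar to its Jordan form J, which has the same characteristic polynomial as A) gives
  χ_A(x) = x^3 - 18*x^2 + 108*x - 216
which factors as (x - 6)^3. The eigenvalues (with algebraic multiplicities) are λ = 6 with multiplicity 3.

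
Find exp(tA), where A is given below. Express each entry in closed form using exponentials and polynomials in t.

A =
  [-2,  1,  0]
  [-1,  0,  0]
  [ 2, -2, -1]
e^{tA} =
  [-t*exp(-t) + exp(-t), t*exp(-t), 0]
  [-t*exp(-t), t*exp(-t) + exp(-t), 0]
  [2*t*exp(-t), -2*t*exp(-t), exp(-t)]

Strategy: write A = P · J · P⁻¹ where J is a Jordan canonical form, so e^{tA} = P · e^{tJ} · P⁻¹, and e^{tJ} can be computed block-by-block.

A has Jordan form
J =
  [-1,  1,  0]
  [ 0, -1,  0]
  [ 0,  0, -1]
(up to reordering of blocks).

Per-block formulas:
  For a 1×1 block at λ = -1: exp(t · [-1]) = [e^(-1t)].
  For a 2×2 Jordan block J_2(-1): exp(t · J_2(-1)) = e^(-1t)·(I + t·N), where N is the 2×2 nilpotent shift.

After assembling e^{tJ} and conjugating by P, we get:

e^{tA} =
  [-t*exp(-t) + exp(-t), t*exp(-t), 0]
  [-t*exp(-t), t*exp(-t) + exp(-t), 0]
  [2*t*exp(-t), -2*t*exp(-t), exp(-t)]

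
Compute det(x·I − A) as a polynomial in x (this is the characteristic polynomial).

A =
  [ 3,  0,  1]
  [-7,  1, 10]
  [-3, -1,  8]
x^3 - 12*x^2 + 48*x - 64

Expanding det(x·I − A) (e.g. by cofactor expansion or by noting that A is similar to its Jordan form J, which has the same characteristic polynomial as A) gives
  χ_A(x) = x^3 - 12*x^2 + 48*x - 64
which factors as (x - 4)^3. The eigenvalues (with algebraic multiplicities) are λ = 4 with multiplicity 3.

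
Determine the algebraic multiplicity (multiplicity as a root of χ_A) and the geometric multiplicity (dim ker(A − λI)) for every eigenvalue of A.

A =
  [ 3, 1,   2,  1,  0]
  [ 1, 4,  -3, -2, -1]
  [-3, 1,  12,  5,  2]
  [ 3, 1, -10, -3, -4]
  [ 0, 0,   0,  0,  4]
λ = 4: alg = 5, geom = 3

Step 1 — factor the characteristic polynomial to read off the algebraic multiplicities:
  χ_A(x) = (x - 4)^5

Step 2 — compute geometric multiplicities via the rank-nullity identity g(λ) = n − rank(A − λI):
  rank(A − (4)·I) = 2, so dim ker(A − (4)·I) = n − 2 = 3

Summary:
  λ = 4: algebraic multiplicity = 5, geometric multiplicity = 3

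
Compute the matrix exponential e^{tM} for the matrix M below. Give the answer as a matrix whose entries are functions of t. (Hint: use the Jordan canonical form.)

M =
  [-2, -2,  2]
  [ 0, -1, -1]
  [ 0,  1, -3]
e^{tM} =
  [exp(-2*t), -2*t*exp(-2*t), 2*t*exp(-2*t)]
  [0, t*exp(-2*t) + exp(-2*t), -t*exp(-2*t)]
  [0, t*exp(-2*t), -t*exp(-2*t) + exp(-2*t)]

Strategy: write M = P · J · P⁻¹ where J is a Jordan canonical form, so e^{tM} = P · e^{tJ} · P⁻¹, and e^{tJ} can be computed block-by-block.

M has Jordan form
J =
  [-2,  1,  0]
  [ 0, -2,  0]
  [ 0,  0, -2]
(up to reordering of blocks).

Per-block formulas:
  For a 2×2 Jordan block J_2(-2): exp(t · J_2(-2)) = e^(-2t)·(I + t·N), where N is the 2×2 nilpotent shift.
  For a 1×1 block at λ = -2: exp(t · [-2]) = [e^(-2t)].

After assembling e^{tJ} and conjugating by P, we get:

e^{tM} =
  [exp(-2*t), -2*t*exp(-2*t), 2*t*exp(-2*t)]
  [0, t*exp(-2*t) + exp(-2*t), -t*exp(-2*t)]
  [0, t*exp(-2*t), -t*exp(-2*t) + exp(-2*t)]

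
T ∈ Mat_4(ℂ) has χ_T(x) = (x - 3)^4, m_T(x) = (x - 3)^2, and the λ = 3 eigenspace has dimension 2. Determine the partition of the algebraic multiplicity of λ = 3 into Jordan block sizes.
Block sizes for λ = 3: [2, 2]

Step 1 — from the characteristic polynomial, algebraic multiplicity of λ = 3 is 4. From dim ker(T − (3)·I) = 2, there are exactly 2 Jordan blocks for λ = 3.
Step 2 — from the minimal polynomial, the factor (x − 3)^2 tells us the largest block for λ = 3 has size 2.
Step 3 — with total size 4, 2 blocks, and largest block 2, the block sizes (in nonincreasing order) are [2, 2].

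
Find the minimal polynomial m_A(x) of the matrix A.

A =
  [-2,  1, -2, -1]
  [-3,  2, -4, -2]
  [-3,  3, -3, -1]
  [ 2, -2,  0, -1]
x^3 + 3*x^2 + 3*x + 1

The characteristic polynomial is χ_A(x) = (x + 1)^4, so the eigenvalues are known. The minimal polynomial is
  m_A(x) = Π_λ (x − λ)^{k_λ}
where k_λ is the size of the *largest* Jordan block for λ (equivalently, the smallest k with (A − λI)^k v = 0 for every generalised eigenvector v of λ).

  λ = -1: largest Jordan block has size 3, contributing (x + 1)^3

So m_A(x) = (x + 1)^3 = x^3 + 3*x^2 + 3*x + 1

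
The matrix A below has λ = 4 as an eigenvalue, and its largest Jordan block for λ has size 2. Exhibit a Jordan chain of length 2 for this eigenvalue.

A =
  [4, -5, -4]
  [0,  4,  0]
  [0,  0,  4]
A Jordan chain for λ = 4 of length 2:
v_1 = (-5, 0, 0)ᵀ
v_2 = (0, 1, 0)ᵀ

Let N = A − (4)·I. We want v_2 with N^2 v_2 = 0 but N^1 v_2 ≠ 0; then v_{j-1} := N · v_j for j = 2, …, 2.

Pick v_2 = (0, 1, 0)ᵀ.
Then v_1 = N · v_2 = (-5, 0, 0)ᵀ.

Sanity check: (A − (4)·I) v_1 = (0, 0, 0)ᵀ = 0. ✓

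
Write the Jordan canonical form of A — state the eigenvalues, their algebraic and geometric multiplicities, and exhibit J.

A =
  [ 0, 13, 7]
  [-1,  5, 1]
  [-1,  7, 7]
J_3(4)

The characteristic polynomial is
  det(x·I − A) = x^3 - 12*x^2 + 48*x - 64 = (x - 4)^3

Eigenvalues and multiplicities (the geometric multiplicity of λ is n − rank(A − λI), which equals the number of Jordan blocks for λ):
  λ = 4: algebraic multiplicity = 3, geometric multiplicity = 1

Determining the block sizes for each eigenvalue:
  λ = 4: one block (gm = 1), so the single block has size am = 3 → block sizes [3]

Assembling the blocks gives a Jordan form
J =
  [4, 1, 0]
  [0, 4, 1]
  [0, 0, 4]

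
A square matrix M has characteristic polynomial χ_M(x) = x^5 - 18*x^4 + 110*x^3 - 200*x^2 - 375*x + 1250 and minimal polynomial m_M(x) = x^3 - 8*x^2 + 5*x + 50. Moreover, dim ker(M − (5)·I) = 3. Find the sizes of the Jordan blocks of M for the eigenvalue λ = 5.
Block sizes for λ = 5: [2, 1, 1]

Step 1 — from the characteristic polynomial, algebraic multiplicity of λ = 5 is 4. From dim ker(M − (5)·I) = 3, there are exactly 3 Jordan blocks for λ = 5.
Step 2 — from the minimal polynomial, the factor (x − 5)^2 tells us the largest block for λ = 5 has size 2.
Step 3 — with total size 4, 3 blocks, and largest block 2, the block sizes (in nonincreasing order) are [2, 1, 1].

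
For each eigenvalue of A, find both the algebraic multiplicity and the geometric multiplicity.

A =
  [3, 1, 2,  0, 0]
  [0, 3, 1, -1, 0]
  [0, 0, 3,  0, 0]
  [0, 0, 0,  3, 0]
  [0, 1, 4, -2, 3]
λ = 3: alg = 5, geom = 3

Step 1 — factor the characteristic polynomial to read off the algebraic multiplicities:
  χ_A(x) = (x - 3)^5

Step 2 — compute geometric multiplicities via the rank-nullity identity g(λ) = n − rank(A − λI):
  rank(A − (3)·I) = 2, so dim ker(A − (3)·I) = n − 2 = 3

Summary:
  λ = 3: algebraic multiplicity = 5, geometric multiplicity = 3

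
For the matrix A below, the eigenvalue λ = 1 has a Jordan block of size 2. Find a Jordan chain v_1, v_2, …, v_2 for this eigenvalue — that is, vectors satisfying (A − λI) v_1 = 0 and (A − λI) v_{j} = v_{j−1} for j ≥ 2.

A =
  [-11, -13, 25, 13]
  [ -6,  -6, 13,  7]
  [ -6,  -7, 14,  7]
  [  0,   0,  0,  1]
A Jordan chain for λ = 1 of length 2:
v_1 = (1, 1, 1, 0)ᵀ
v_2 = (1, -1, 0, 0)ᵀ

Let N = A − (1)·I. We want v_2 with N^2 v_2 = 0 but N^1 v_2 ≠ 0; then v_{j-1} := N · v_j for j = 2, …, 2.

Pick v_2 = (1, -1, 0, 0)ᵀ.
Then v_1 = N · v_2 = (1, 1, 1, 0)ᵀ.

Sanity check: (A − (1)·I) v_1 = (0, 0, 0, 0)ᵀ = 0. ✓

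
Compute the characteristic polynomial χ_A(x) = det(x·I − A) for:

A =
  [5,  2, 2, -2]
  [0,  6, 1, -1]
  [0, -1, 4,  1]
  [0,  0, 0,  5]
x^4 - 20*x^3 + 150*x^2 - 500*x + 625

Expanding det(x·I − A) (e.g. by cofactor expansion or by noting that A is similar to its Jordan form J, which has the same characteristic polynomial as A) gives
  χ_A(x) = x^4 - 20*x^3 + 150*x^2 - 500*x + 625
which factors as (x - 5)^4. The eigenvalues (with algebraic multiplicities) are λ = 5 with multiplicity 4.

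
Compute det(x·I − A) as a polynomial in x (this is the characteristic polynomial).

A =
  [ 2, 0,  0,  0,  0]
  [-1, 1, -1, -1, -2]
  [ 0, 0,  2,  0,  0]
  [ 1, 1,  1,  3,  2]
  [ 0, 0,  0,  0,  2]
x^5 - 10*x^4 + 40*x^3 - 80*x^2 + 80*x - 32

Expanding det(x·I − A) (e.g. by cofactor expansion or by noting that A is similar to its Jordan form J, which has the same characteristic polynomial as A) gives
  χ_A(x) = x^5 - 10*x^4 + 40*x^3 - 80*x^2 + 80*x - 32
which factors as (x - 2)^5. The eigenvalues (with algebraic multiplicities) are λ = 2 with multiplicity 5.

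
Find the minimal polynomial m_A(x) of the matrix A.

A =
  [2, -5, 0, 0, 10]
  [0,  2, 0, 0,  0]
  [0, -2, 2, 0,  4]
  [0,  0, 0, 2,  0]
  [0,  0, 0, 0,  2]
x^2 - 4*x + 4

The characteristic polynomial is χ_A(x) = (x - 2)^5, so the eigenvalues are known. The minimal polynomial is
  m_A(x) = Π_λ (x − λ)^{k_λ}
where k_λ is the size of the *largest* Jordan block for λ (equivalently, the smallest k with (A − λI)^k v = 0 for every generalised eigenvector v of λ).

  λ = 2: largest Jordan block has size 2, contributing (x − 2)^2

So m_A(x) = (x - 2)^2 = x^2 - 4*x + 4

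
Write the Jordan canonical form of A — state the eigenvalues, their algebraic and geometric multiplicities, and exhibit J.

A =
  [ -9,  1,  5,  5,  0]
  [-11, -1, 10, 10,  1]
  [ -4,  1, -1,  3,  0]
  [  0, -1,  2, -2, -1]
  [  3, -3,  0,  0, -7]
J_3(-4) ⊕ J_2(-4)

The characteristic polynomial is
  det(x·I − A) = x^5 + 20*x^4 + 160*x^3 + 640*x^2 + 1280*x + 1024 = (x + 4)^5

Eigenvalues and multiplicities (the geometric multiplicity of λ is n − rank(A − λI), which equals the number of Jordan blocks for λ):
  λ = -4: algebraic multiplicity = 5, geometric multiplicity = 2

Determining the block sizes for each eigenvalue:
  λ = -4: with am = 5 and gm = 2, the partition is not yet determined (e.g. several partitions of 5 into 2 parts exist). Let N = A − (-4)·I. Computing rank(N^1) = 3, rank(N^2) = 1, rank(N^3) = 0; the number of blocks of size ≥ j is rank(N^{j−1}) − rank(N^j), giving [2, 2, 1]. So we have 1 block(s) of size 3, 1 block(s) of size 2 → block sizes [3, 2]

Assembling the blocks gives a Jordan form
J =
  [-4,  1,  0,  0,  0]
  [ 0, -4,  1,  0,  0]
  [ 0,  0, -4,  0,  0]
  [ 0,  0,  0, -4,  1]
  [ 0,  0,  0,  0, -4]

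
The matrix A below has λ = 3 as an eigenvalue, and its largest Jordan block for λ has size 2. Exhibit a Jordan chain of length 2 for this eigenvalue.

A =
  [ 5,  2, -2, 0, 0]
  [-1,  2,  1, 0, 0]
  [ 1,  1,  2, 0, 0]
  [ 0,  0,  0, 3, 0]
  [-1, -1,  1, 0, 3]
A Jordan chain for λ = 3 of length 2:
v_1 = (2, -1, 1, 0, -1)ᵀ
v_2 = (1, 0, 0, 0, 0)ᵀ

Let N = A − (3)·I. We want v_2 with N^2 v_2 = 0 but N^1 v_2 ≠ 0; then v_{j-1} := N · v_j for j = 2, …, 2.

Pick v_2 = (1, 0, 0, 0, 0)ᵀ.
Then v_1 = N · v_2 = (2, -1, 1, 0, -1)ᵀ.

Sanity check: (A − (3)·I) v_1 = (0, 0, 0, 0, 0)ᵀ = 0. ✓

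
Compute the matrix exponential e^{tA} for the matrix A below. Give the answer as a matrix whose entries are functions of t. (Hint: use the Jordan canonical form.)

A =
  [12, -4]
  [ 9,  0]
e^{tA} =
  [6*t*exp(6*t) + exp(6*t), -4*t*exp(6*t)]
  [9*t*exp(6*t), -6*t*exp(6*t) + exp(6*t)]

Strategy: write A = P · J · P⁻¹ where J is a Jordan canonical form, so e^{tA} = P · e^{tJ} · P⁻¹, and e^{tJ} can be computed block-by-block.

A has Jordan form
J =
  [6, 1]
  [0, 6]
(up to reordering of blocks).

Per-block formulas:
  For a 2×2 Jordan block J_2(6): exp(t · J_2(6)) = e^(6t)·(I + t·N), where N is the 2×2 nilpotent shift.

After assembling e^{tJ} and conjugating by P, we get:

e^{tA} =
  [6*t*exp(6*t) + exp(6*t), -4*t*exp(6*t)]
  [9*t*exp(6*t), -6*t*exp(6*t) + exp(6*t)]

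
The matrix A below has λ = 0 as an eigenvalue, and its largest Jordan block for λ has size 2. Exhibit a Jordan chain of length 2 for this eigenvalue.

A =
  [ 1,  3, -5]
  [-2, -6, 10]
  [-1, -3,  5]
A Jordan chain for λ = 0 of length 2:
v_1 = (1, -2, -1)ᵀ
v_2 = (1, 0, 0)ᵀ

Let N = A − (0)·I. We want v_2 with N^2 v_2 = 0 but N^1 v_2 ≠ 0; then v_{j-1} := N · v_j for j = 2, …, 2.

Pick v_2 = (1, 0, 0)ᵀ.
Then v_1 = N · v_2 = (1, -2, -1)ᵀ.

Sanity check: (A − (0)·I) v_1 = (0, 0, 0)ᵀ = 0. ✓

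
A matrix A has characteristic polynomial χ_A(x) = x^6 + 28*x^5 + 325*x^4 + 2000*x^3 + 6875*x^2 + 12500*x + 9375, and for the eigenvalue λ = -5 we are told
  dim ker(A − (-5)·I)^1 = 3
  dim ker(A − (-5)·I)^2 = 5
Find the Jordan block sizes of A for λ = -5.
Block sizes for λ = -5: [2, 2, 1]

From the dimensions of kernels of powers, the number of Jordan blocks of size at least j is d_j − d_{j−1} where d_j = dim ker(N^j) (with d_0 = 0). Computing the differences gives [3, 2].
The number of blocks of size exactly k is (#blocks of size ≥ k) − (#blocks of size ≥ k + 1), so the partition is: 1 block(s) of size 1, 2 block(s) of size 2.
In nonincreasing order the block sizes are [2, 2, 1].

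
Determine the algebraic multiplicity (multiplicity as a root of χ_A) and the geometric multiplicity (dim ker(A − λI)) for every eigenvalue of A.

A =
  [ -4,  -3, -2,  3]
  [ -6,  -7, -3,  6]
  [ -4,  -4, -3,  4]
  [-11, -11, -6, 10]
λ = -1: alg = 4, geom = 2

Step 1 — factor the characteristic polynomial to read off the algebraic multiplicities:
  χ_A(x) = (x + 1)^4

Step 2 — compute geometric multiplicities via the rank-nullity identity g(λ) = n − rank(A − λI):
  rank(A − (-1)·I) = 2, so dim ker(A − (-1)·I) = n − 2 = 2

Summary:
  λ = -1: algebraic multiplicity = 4, geometric multiplicity = 2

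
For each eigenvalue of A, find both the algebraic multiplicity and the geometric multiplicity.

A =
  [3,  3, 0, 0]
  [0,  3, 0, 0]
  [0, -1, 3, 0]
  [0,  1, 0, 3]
λ = 3: alg = 4, geom = 3

Step 1 — factor the characteristic polynomial to read off the algebraic multiplicities:
  χ_A(x) = (x - 3)^4

Step 2 — compute geometric multiplicities via the rank-nullity identity g(λ) = n − rank(A − λI):
  rank(A − (3)·I) = 1, so dim ker(A − (3)·I) = n − 1 = 3

Summary:
  λ = 3: algebraic multiplicity = 4, geometric multiplicity = 3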